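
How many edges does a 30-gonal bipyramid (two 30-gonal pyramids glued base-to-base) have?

90

A bipyramid over an n-gon has 2n triangular faces and n + 2 vertices: V = 30 + 2 = 32, E = 3·30 = 90, F = 2·30 = 60.
Check: V − E + F = 32 − 90 + 60 = 2.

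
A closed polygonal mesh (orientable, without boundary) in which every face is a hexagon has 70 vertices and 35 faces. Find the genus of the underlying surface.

1

Every face is a hexagon, so 2E = 6·35 = 210, giving E = 105.
χ = V − E + F = 70 − 105 + 35 = 0.
For a closed orientable surface χ = 2 − 2g, so g = (2 − (0))/2 = 1.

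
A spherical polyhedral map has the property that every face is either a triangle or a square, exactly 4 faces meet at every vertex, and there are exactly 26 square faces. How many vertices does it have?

32

Let x be the number of triangles; then F = 26 + x.
Edge–face incidences: 2E = 4·26 + 3·x = 104 + 3x.
Every vertex has degree 4, so 4V = 2E.
Euler: V − E + F = 2 ⇒ (2E)/4 − E + (26 + x) = 2.
Multiply by 8: 2·(2E) − 4·(2E) + 8·(26 + x) = 16, i.e. 208 + 8x − 2·(104 + 3x) = 16.
Collecting terms: 2x = 16, so x = 8.
Then 2E = 104 + 3·8 = 128, so E = 64, V = 2E/4 = 32, F = 26 + 8 = 34.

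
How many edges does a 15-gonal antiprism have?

An antiprism on an n-gon has two n-gon caps and 2n triangles: V = 2·15 = 30, E = 4·15 = 60, F = 2·15 + 2 = 32.
Check: V − E + F = 30 − 60 + 32 = 2.

60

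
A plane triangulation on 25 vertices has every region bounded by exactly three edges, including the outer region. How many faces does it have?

46

In a plane triangulation 3F = 2E and V − E + F = 2, so F = 2V − 4 = 2·25 − 4 = 46.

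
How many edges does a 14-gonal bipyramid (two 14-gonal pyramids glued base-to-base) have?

42

A bipyramid over an n-gon has 2n triangular faces and n + 2 vertices: V = 14 + 2 = 16, E = 3·14 = 42, F = 2·14 = 28.
Check: V − E + F = 16 − 42 + 28 = 2.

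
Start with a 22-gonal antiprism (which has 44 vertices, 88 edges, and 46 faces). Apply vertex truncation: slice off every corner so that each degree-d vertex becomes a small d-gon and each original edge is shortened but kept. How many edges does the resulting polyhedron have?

264

Truncation replaces each original edge-end by a new vertex, so V′ = 2E = 176.
Each original edge survives, and each old vertex of degree d contributes d new edges; summing degrees gives Σd = 2E, so E′ = E + 2E = 3E = 264.
Each original face survives and each original vertex becomes one new face: F′ = F + V = 90.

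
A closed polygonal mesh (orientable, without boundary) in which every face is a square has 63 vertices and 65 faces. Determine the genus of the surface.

Every face is a square, so 2E = 4·65 = 260, giving E = 130.
χ = V − E + F = 63 − 130 + 65 = -2.
For a closed orientable surface χ = 2 − 2g, so g = (2 − (-2))/2 = 2.

2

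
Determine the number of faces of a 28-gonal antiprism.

58

An antiprism on an n-gon has two n-gon caps and 2n triangles: V = 2·28 = 56, E = 4·28 = 112, F = 2·28 + 2 = 58.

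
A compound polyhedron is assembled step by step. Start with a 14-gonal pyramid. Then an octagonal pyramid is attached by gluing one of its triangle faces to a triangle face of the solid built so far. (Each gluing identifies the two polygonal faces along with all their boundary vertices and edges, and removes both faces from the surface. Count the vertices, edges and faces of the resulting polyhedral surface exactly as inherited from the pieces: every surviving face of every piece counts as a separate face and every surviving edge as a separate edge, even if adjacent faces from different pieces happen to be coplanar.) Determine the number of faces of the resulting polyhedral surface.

A 14-gonal pyramid: V=15, E=28, F=15.
Attach an octagonal pyramid (V=9, E=16, F=9) along a 3-gon: merge 3 vertices and 3 edges, delete both glued faces → V=21, E=41, F=22.
Check: V − E + F = 21 − 41 + 22 = 2.

22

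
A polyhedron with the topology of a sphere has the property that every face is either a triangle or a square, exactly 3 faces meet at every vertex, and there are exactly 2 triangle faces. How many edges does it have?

9

Let x be the number of squares; then F = 2 + x.
Edge–face incidences: 2E = 3·2 + 4·x = 6 + 4x.
Every vertex has degree 3, so 3V = 2E.
Euler: V − E + F = 2 ⇒ (2E)/3 − E + (2 + x) = 2.
Multiply by 6: 2·(2E) − 3·(2E) + 6·(2 + x) = 12, i.e. 12 + 6x − (6 + 4x) = 12.
Collecting terms: 2x + 6 = 12, so 2x = 6, so x = 3.
Then 2E = 6 + 4·3 = 18, so E = 9, V = 2E/3 = 6, F = 2 + 3 = 5.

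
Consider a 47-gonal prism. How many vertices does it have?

A prism on an n-gon has two n-gon bases and n rectangular sides: V = 2·47 = 94, E = 3·47 = 141, F = 47 + 2 = 49.

94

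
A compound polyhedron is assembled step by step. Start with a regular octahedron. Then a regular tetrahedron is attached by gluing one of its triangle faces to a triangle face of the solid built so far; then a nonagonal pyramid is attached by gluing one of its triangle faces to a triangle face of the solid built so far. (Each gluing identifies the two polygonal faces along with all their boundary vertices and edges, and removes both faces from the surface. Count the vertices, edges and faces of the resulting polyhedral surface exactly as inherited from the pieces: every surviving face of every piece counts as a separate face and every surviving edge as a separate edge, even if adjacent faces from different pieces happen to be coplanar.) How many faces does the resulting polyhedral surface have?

A regular octahedron: V=6, E=12, F=8.
Attach a regular tetrahedron (V=4, E=6, F=4) along a 3-gon: merge 3 vertices and 3 edges, delete both glued faces → V=7, E=15, F=10.
Attach a nonagonal pyramid (V=10, E=18, F=10) along a 3-gon: merge 3 vertices and 3 edges, delete both glued faces → V=14, E=30, F=18.
Check: V − E + F = 14 − 30 + 18 = 2.

18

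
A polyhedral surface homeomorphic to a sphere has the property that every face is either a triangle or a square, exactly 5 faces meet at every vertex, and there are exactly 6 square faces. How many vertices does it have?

24

Let x be the number of triangles; then F = 6 + x.
Edge–face incidences: 2E = 4·6 + 3·x = 24 + 3x.
Every vertex has degree 5, so 5V = 2E.
Euler: V − E + F = 2 ⇒ (2E)/5 − E + (6 + x) = 2.
Multiply by 10: 2·(2E) − 5·(2E) + 10·(6 + x) = 20, i.e. 60 + 10x − 3·(24 + 3x) = 20.
Collecting terms: x − 12 = 20, so x = 32.
Then 2E = 24 + 3·32 = 120, so E = 60, V = 2E/5 = 24, F = 6 + 32 = 38.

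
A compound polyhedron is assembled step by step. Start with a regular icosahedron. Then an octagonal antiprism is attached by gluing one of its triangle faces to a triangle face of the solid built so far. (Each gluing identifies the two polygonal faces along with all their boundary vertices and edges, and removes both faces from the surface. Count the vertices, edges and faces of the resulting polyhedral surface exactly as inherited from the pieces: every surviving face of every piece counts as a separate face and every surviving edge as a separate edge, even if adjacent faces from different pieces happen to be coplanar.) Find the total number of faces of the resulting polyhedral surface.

36

A regular icosahedron: V=12, E=30, F=20.
Attach an octagonal antiprism (V=16, E=32, F=18) along a 3-gon: merge 3 vertices and 3 edges, delete both glued faces → V=25, E=59, F=36.
Check: V − E + F = 25 − 59 + 36 = 2.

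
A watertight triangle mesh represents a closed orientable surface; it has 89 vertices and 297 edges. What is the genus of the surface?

Every face is a triangle and each edge borders two faces, so 3F = 2·297, giving F = 198.
χ = V − E + F = 89 − 297 + 198 = -10.
For a closed orientable surface χ = 2 − 2g, so g = (2 − (-10))/2 = 6.

6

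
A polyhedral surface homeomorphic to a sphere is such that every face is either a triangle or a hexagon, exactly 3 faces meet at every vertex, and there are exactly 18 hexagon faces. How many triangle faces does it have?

4

Let x be the number of triangles; then F = 18 + x.
Edge–face incidences: 2E = 6·18 + 3·x = 108 + 3x.
Every vertex has degree 3, so 3V = 2E.
Euler: V − E + F = 2 ⇒ (2E)/3 − E + (18 + x) = 2.
Multiply by 6: 2·(2E) − 3·(2E) + 6·(18 + x) = 12, i.e. 108 + 6x − (108 + 3x) = 12.
Collecting terms: 3x = 12, so x = 4.
Then 2E = 108 + 3·4 = 120, so E = 60, V = 2E/3 = 40, F = 18 + 4 = 22.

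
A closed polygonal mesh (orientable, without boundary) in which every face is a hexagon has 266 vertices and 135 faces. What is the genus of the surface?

Every face is a hexagon, so 2E = 6·135 = 810, giving E = 405.
χ = V − E + F = 266 − 405 + 135 = -4.
For a closed orientable surface χ = 2 − 2g, so g = (2 − (-4))/2 = 3.

3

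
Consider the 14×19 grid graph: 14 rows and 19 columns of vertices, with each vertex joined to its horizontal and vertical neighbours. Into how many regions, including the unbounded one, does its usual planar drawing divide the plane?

The grid has V = 14·19 = 266 vertices and E = 14·18 + 19·13 = 499 edges.
F = 2 − V + E = 2 − 266 + 499 = 235.

235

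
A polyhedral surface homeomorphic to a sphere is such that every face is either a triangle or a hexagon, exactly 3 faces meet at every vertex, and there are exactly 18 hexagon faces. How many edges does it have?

Let x be the number of triangles; then F = 18 + x.
Edge–face incidences: 2E = 6·18 + 3·x = 108 + 3x.
Every vertex has degree 3, so 3V = 2E.
Euler: V − E + F = 2 ⇒ (2E)/3 − E + (18 + x) = 2.
Multiply by 6: 2·(2E) − 3·(2E) + 6·(18 + x) = 12, i.e. 108 + 6x − (108 + 3x) = 12.
Collecting terms: 3x = 12, so x = 4.
Then 2E = 108 + 3·4 = 120, so E = 60, V = 2E/3 = 40, F = 18 + 4 = 22.

60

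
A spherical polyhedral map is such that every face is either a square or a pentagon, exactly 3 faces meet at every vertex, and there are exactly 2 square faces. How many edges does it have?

Let x be the number of pentagons; then F = 2 + x.
Edge–face incidences: 2E = 4·2 + 5·x = 8 + 5x.
Every vertex has degree 3, so 3V = 2E.
Euler: V − E + F = 2 ⇒ (2E)/3 − E + (2 + x) = 2.
Multiply by 6: 2·(2E) − 3·(2E) + 6·(2 + x) = 12, i.e. 12 + 6x − (8 + 5x) = 12.
Collecting terms: x + 4 = 12, so x = 8.
Then 2E = 8 + 5·8 = 48, so E = 24, V = 2E/3 = 16, F = 2 + 8 = 10.

24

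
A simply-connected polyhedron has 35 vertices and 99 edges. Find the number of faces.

Here V − E + F = 2.
F = 2 − V + E = 2 − 35 + 99 = 66.

66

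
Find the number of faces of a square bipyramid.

8

A bipyramid over an n-gon has 2n triangular faces and n + 2 vertices: V = 4 + 2 = 6, E = 3·4 = 12, F = 2·4 = 8.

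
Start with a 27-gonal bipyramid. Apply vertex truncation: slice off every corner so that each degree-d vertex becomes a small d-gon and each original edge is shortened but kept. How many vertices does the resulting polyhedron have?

The base solid has V = 29, E = 81, F = 54.
Truncation replaces each original edge-end by a new vertex, so V′ = 2E = 162.
Each original edge survives, and each old vertex of degree d contributes d new edges; summing degrees gives Σd = 2E, so E′ = E + 2E = 3E = 243.
Each original face survives and each original vertex becomes one new face: F′ = F + V = 83.

162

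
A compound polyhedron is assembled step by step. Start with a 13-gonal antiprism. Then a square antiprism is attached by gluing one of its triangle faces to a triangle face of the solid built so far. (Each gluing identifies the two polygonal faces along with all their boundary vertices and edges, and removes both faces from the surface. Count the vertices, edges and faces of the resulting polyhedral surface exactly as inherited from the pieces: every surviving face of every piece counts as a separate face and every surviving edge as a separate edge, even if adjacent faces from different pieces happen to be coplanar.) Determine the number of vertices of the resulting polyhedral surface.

A 13-gonal antiprism: V=26, E=52, F=28.
Attach a square antiprism (V=8, E=16, F=10) along a 3-gon: merge 3 vertices and 3 edges, delete both glued faces → V=31, E=65, F=36.
Check: V − E + F = 31 − 65 + 36 = 2.

31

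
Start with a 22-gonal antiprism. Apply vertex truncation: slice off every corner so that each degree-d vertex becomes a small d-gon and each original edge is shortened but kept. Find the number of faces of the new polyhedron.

90

The base solid has V = 44, E = 88, F = 46.
Truncation replaces each original edge-end by a new vertex, so V′ = 2E = 176.
Each original edge survives, and each old vertex of degree d contributes d new edges; summing degrees gives Σd = 2E, so E′ = E + 2E = 3E = 264.
Each original face survives and each original vertex becomes one new face: F′ = F + V = 90.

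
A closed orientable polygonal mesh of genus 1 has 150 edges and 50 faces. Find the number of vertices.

For a closed orientable surface of genus 1, χ = 2 − 2·1 = 0.
V = 0 + E − F = 0 + 150 − 50 = 100.

100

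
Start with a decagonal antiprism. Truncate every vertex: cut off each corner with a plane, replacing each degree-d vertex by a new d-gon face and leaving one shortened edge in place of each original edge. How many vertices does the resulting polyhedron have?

The base solid has V = 20, E = 40, F = 22.
Truncation replaces each original edge-end by a new vertex, so V′ = 2E = 80.
Each original edge survives, and each old vertex of degree d contributes d new edges; summing degrees gives Σd = 2E, so E′ = E + 2E = 3E = 120.
Each original face survives and each original vertex becomes one new face: F′ = F + V = 42.

80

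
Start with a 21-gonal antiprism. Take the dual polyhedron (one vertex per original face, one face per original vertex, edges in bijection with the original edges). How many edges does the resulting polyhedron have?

84

The base solid has V = 42, E = 84, F = 44.
The dual swaps V and F and preserves E: V′ = F = 44, E′ = E = 84, F′ = V = 42.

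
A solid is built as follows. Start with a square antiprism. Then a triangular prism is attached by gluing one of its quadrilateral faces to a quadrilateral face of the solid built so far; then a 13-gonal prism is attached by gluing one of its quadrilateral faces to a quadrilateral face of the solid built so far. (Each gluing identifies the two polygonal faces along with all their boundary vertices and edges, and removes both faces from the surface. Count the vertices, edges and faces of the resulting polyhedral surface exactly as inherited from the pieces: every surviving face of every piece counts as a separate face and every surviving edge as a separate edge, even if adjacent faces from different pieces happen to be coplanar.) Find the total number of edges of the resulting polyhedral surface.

A square antiprism: V=8, E=16, F=10.
Attach a triangular prism (V=6, E=9, F=5) along a 4-gon: merge 4 vertices and 4 edges, delete both glued faces → V=10, E=21, F=13.
Attach a 13-gonal prism (V=26, E=39, F=15) along a 4-gon: merge 4 vertices and 4 edges, delete both glued faces → V=32, E=56, F=26.
Check: V − E + F = 32 − 56 + 26 = 2.

56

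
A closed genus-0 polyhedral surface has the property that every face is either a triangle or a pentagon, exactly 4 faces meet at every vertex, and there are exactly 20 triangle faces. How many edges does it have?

60

Let x be the number of pentagons; then F = 20 + x.
Edge–face incidences: 2E = 3·20 + 5·x = 60 + 5x.
Every vertex has degree 4, so 4V = 2E.
Euler: V − E + F = 2 ⇒ (2E)/4 − E + (20 + x) = 2.
Multiply by 8: 2·(2E) − 4·(2E) + 8·(20 + x) = 16, i.e. 160 + 8x − 2·(60 + 5x) = 16.
Collecting terms: −2x + 40 = 16, so −2x = −24, so x = 12.
Then 2E = 60 + 5·12 = 120, so E = 60, V = 2E/4 = 30, F = 20 + 12 = 32.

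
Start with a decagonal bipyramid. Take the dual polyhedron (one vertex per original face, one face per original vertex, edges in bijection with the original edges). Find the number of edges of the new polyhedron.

The base solid has V = 12, E = 30, F = 20.
The dual swaps V and F and preserves E: V′ = F = 20, E′ = E = 30, F′ = V = 12.

30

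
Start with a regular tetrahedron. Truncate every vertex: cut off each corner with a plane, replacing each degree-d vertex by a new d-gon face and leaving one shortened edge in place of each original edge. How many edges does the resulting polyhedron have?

The base solid has V = 4, E = 6, F = 4.
Truncation replaces each original edge-end by a new vertex, so V′ = 2E = 12.
Each original edge survives, and each old vertex of degree d contributes d new edges; summing degrees gives Σd = 2E, so E′ = E + 2E = 3E = 18.
Each original face survives and each original vertex becomes one new face: F′ = F + V = 8.

18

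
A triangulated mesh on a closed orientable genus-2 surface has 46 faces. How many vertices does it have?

χ = 2 − 2·2 = -2, and every face is a triangle so 3F = 2E.
E = 3·46/2 = 69. Then V = -2 + E − F = -2 + 69 − 46 = 21.

21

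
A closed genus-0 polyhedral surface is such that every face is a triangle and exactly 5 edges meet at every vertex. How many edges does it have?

30

Each face has 3 edges and each edge borders two faces, so 2E = 3F.
Each vertex has degree 5, so 5V = 2E and hence V = 3F/5.
Euler: V − E + F = 2 ⇒ (3F/5) − (3F/2) + F = 2.
Multiply by 10: (6 − 15 + 10)F = 20, i.e. 1F = 20.
So F = 20, E = 3·20/2 = 30, V = 3·20/5 = 12.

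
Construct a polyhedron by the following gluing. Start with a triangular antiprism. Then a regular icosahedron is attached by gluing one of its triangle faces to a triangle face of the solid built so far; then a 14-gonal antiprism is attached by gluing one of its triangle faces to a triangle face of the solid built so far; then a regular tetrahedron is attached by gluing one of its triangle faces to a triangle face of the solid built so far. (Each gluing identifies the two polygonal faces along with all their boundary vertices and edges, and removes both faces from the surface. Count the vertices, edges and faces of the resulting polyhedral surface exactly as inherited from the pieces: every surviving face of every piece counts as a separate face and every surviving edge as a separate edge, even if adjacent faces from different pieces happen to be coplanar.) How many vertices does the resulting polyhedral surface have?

41

A triangular antiprism: V=6, E=12, F=8.
Attach a regular icosahedron (V=12, E=30, F=20) along a 3-gon: merge 3 vertices and 3 edges, delete both glued faces → V=15, E=39, F=26.
Attach a 14-gonal antiprism (V=28, E=56, F=30) along a 3-gon: merge 3 vertices and 3 edges, delete both glued faces → V=40, E=92, F=54.
Attach a regular tetrahedron (V=4, E=6, F=4) along a 3-gon: merge 3 vertices and 3 edges, delete both glued faces → V=41, E=95, F=56.
Check: V − E + F = 41 − 95 + 56 = 2.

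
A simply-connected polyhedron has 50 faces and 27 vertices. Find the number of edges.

Here V − E + F = 2.
E = V + F − (2) = 27 + 50 − (2) = 75.

75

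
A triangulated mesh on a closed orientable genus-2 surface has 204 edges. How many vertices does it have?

66

χ = 2 − 2·2 = -2, and every face is a triangle so 3F = 2E.
F = 2E/3 = 136. Then V = -2 + E − F = -2 + 204 − 136 = 66.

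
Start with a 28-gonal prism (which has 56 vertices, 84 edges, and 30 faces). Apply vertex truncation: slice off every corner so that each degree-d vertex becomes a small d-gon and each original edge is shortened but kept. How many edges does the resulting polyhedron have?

Truncation replaces each original edge-end by a new vertex, so V′ = 2E = 168.
Each original edge survives, and each old vertex of degree d contributes d new edges; summing degrees gives Σd = 2E, so E′ = E + 2E = 3E = 252.
Each original face survives and each original vertex becomes one new face: F′ = F + V = 86.

252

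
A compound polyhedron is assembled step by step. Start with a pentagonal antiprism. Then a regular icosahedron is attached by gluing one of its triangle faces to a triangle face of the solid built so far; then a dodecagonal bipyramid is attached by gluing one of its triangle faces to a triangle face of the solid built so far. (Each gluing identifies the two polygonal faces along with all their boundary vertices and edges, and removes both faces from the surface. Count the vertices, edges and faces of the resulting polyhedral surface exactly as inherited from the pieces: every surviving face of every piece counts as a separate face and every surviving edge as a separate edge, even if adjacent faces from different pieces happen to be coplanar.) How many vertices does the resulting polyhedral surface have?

30

A pentagonal antiprism: V=10, E=20, F=12.
Attach a regular icosahedron (V=12, E=30, F=20) along a 3-gon: merge 3 vertices and 3 edges, delete both glued faces → V=19, E=47, F=30.
Attach a dodecagonal bipyramid (V=14, E=36, F=24) along a 3-gon: merge 3 vertices and 3 edges, delete both glued faces → V=30, E=80, F=52.
Check: V − E + F = 30 − 80 + 52 = 2.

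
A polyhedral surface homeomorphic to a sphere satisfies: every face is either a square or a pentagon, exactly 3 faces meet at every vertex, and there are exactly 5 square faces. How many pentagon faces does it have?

Let x be the number of pentagons; then F = 5 + x.
Edge–face incidences: 2E = 4·5 + 5·x = 20 + 5x.
Every vertex has degree 3, so 3V = 2E.
Euler: V − E + F = 2 ⇒ (2E)/3 − E + (5 + x) = 2.
Multiply by 6: 2·(2E) − 3·(2E) + 6·(5 + x) = 12, i.e. 30 + 6x − (20 + 5x) = 12.
Collecting terms: x + 10 = 12, so x = 2.
Then 2E = 20 + 5·2 = 30, so E = 15, V = 2E/3 = 10, F = 5 + 2 = 7.

2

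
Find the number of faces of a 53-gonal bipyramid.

A bipyramid over an n-gon has 2n triangular faces and n + 2 vertices: V = 53 + 2 = 55, E = 3·53 = 159, F = 2·53 = 106.

106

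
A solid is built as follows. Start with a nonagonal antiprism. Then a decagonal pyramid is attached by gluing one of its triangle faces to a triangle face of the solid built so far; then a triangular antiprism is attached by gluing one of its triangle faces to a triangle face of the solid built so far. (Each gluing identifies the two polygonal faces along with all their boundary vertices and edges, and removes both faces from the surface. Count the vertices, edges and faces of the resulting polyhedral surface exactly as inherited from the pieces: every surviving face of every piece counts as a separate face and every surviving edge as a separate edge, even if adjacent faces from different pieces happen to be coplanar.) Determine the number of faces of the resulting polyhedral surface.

35

A nonagonal antiprism: V=18, E=36, F=20.
Attach a decagonal pyramid (V=11, E=20, F=11) along a 3-gon: merge 3 vertices and 3 edges, delete both glued faces → V=26, E=53, F=29.
Attach a triangular antiprism (V=6, E=12, F=8) along a 3-gon: merge 3 vertices and 3 edges, delete both glued faces → V=29, E=62, F=35.
Check: V − E + F = 29 − 62 + 35 = 2.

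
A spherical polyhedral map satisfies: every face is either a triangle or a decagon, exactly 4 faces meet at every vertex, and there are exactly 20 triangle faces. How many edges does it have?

40

Let x be the number of decagons; then F = 20 + x.
Edge–face incidences: 2E = 3·20 + 10·x = 60 + 10x.
Every vertex has degree 4, so 4V = 2E.
Euler: V − E + F = 2 ⇒ (2E)/4 − E + (20 + x) = 2.
Multiply by 8: 2·(2E) − 4·(2E) + 8·(20 + x) = 16, i.e. 160 + 8x − 2·(60 + 10x) = 16.
Collecting terms: −12x + 40 = 16, so −12x = −24, so x = 2.
Then 2E = 60 + 10·2 = 80, so E = 40, V = 2E/4 = 20, F = 20 + 2 = 22.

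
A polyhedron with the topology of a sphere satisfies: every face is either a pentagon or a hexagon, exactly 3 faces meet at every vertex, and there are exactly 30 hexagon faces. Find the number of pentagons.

12

Let x be the number of pentagons; then F = 30 + x.
Edge–face incidences: 2E = 6·30 + 5·x = 180 + 5x.
Every vertex has degree 3, so 3V = 2E.
Euler: V − E + F = 2 ⇒ (2E)/3 − E + (30 + x) = 2.
Multiply by 6: 2·(2E) − 3·(2E) + 6·(30 + x) = 12, i.e. 180 + 6x − (180 + 5x) = 12.
Collecting terms: x = 12.
Then 2E = 180 + 5·12 = 240, so E = 120, V = 2E/3 = 80, F = 30 + 12 = 42.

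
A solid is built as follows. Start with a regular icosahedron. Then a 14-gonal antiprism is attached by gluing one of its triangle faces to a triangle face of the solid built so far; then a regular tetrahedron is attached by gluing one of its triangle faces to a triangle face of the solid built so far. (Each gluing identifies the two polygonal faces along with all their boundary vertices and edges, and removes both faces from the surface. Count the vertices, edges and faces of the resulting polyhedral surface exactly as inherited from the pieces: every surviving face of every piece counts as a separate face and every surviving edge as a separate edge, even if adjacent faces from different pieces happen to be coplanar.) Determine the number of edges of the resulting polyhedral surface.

86

A regular icosahedron: V=12, E=30, F=20.
Attach a 14-gonal antiprism (V=28, E=56, F=30) along a 3-gon: merge 3 vertices and 3 edges, delete both glued faces → V=37, E=83, F=48.
Attach a regular tetrahedron (V=4, E=6, F=4) along a 3-gon: merge 3 vertices and 3 edges, delete both glued faces → V=38, E=86, F=50.
Check: V − E + F = 38 − 86 + 50 = 2.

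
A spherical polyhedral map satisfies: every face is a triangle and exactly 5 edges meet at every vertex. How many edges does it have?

30

Each face has 3 edges and each edge borders two faces, so 2E = 3F.
Each vertex has degree 5, so 5V = 2E and hence V = 3F/5.
Euler: V − E + F = 2 ⇒ (3F/5) − (3F/2) + F = 2.
Multiply by 10: (6 − 15 + 10)F = 20, i.e. 1F = 20.
So F = 20, E = 3·20/2 = 30, V = 3·20/5 = 12.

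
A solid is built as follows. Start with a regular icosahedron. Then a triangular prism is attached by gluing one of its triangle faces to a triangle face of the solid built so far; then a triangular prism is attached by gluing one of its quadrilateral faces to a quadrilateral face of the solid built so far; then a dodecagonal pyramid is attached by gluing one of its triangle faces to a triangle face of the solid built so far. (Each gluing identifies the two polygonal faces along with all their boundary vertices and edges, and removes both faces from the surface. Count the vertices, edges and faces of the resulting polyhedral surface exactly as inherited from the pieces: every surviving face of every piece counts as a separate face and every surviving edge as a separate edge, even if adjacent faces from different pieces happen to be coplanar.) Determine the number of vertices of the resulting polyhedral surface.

27

A regular icosahedron: V=12, E=30, F=20.
Attach a triangular prism (V=6, E=9, F=5) along a 3-gon: merge 3 vertices and 3 edges, delete both glued faces → V=15, E=36, F=23.
Attach a triangular prism (V=6, E=9, F=5) along a 4-gon: merge 4 vertices and 4 edges, delete both glued faces → V=17, E=41, F=26.
Attach a dodecagonal pyramid (V=13, E=24, F=13) along a 3-gon: merge 3 vertices and 3 edges, delete both glued faces → V=27, E=62, F=37.
Check: V − E + F = 27 − 62 + 37 = 2.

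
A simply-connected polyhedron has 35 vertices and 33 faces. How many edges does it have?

66

Here V − E + F = 2.
E = V + F − (2) = 35 + 33 − (2) = 66.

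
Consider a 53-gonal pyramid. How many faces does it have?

54

A pyramid on an n-gon base has one n-gon and n triangles: V = 53 + 1 = 54, E = 2·53 = 106, F = 53 + 1 = 54.
Check: V − E + F = 54 − 106 + 54 = 2.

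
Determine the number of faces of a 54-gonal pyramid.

55

A pyramid on an n-gon base has one n-gon and n triangles: V = 54 + 1 = 55, E = 2·54 = 108, F = 54 + 1 = 55.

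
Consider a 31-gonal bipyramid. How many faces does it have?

62

A bipyramid over an n-gon has 2n triangular faces and n + 2 vertices: V = 31 + 2 = 33, E = 3·31 = 93, F = 2·31 = 62.
Check: V − E + F = 33 − 93 + 62 = 2.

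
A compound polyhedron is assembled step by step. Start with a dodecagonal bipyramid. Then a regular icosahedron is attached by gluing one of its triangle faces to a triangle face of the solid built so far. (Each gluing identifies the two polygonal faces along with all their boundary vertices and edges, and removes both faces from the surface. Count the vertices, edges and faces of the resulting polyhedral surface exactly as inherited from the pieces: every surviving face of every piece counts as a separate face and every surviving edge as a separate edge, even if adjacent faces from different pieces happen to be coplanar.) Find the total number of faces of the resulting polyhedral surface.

42

A dodecagonal bipyramid: V=14, E=36, F=24.
Attach a regular icosahedron (V=12, E=30, F=20) along a 3-gon: merge 3 vertices and 3 edges, delete both glued faces → V=23, E=63, F=42.
Check: V − E + F = 23 − 63 + 42 = 2.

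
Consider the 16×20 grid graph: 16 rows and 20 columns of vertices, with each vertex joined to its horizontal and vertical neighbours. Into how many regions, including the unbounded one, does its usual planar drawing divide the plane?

286

The grid has V = 16·20 = 320 vertices and E = 16·19 + 20·15 = 604 edges.
F = 2 − V + E = 2 − 320 + 604 = 286.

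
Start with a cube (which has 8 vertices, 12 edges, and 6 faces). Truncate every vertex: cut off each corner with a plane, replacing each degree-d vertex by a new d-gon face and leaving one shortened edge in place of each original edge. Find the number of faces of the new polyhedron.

14

Truncation replaces each original edge-end by a new vertex, so V′ = 2E = 24.
Each original edge survives, and each old vertex of degree d contributes d new edges; summing degrees gives Σd = 2E, so E′ = E + 2E = 3E = 36.
Each original face survives and each original vertex becomes one new face: F′ = F + V = 14.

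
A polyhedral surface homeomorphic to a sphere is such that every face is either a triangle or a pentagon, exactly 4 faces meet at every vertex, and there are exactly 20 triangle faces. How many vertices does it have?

30

Let x be the number of pentagons; then F = 20 + x.
Edge–face incidences: 2E = 3·20 + 5·x = 60 + 5x.
Every vertex has degree 4, so 4V = 2E.
Euler: V − E + F = 2 ⇒ (2E)/4 − E + (20 + x) = 2.
Multiply by 8: 2·(2E) − 4·(2E) + 8·(20 + x) = 16, i.e. 160 + 8x − 2·(60 + 5x) = 16.
Collecting terms: −2x + 40 = 16, so −2x = −24, so x = 12.
Then 2E = 60 + 5·12 = 120, so E = 60, V = 2E/4 = 30, F = 20 + 12 = 32.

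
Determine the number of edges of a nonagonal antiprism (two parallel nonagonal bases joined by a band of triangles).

An antiprism on an n-gon has two n-gon caps and 2n triangles: V = 2·9 = 18, E = 4·9 = 36, F = 2·9 + 2 = 20.

36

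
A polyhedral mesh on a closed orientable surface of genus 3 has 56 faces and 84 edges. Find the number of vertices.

24

For a closed orientable surface of genus 3, χ = 2 − 2·3 = -4.
V = -4 + E − F = -4 + 84 − 56 = 24.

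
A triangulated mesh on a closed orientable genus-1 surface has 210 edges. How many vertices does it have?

70

χ = 2 − 2·1 = 0, and every face is a triangle so 3F = 2E.
F = 2E/3 = 140. Then V = 0 + E − F = 0 + 210 − 140 = 70.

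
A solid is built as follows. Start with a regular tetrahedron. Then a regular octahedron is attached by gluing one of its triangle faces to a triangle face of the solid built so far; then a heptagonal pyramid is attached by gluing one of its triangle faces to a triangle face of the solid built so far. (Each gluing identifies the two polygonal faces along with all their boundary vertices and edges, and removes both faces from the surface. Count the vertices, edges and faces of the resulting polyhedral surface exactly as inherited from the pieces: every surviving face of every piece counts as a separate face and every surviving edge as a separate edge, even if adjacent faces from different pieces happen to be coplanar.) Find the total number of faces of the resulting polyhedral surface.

A regular tetrahedron: V=4, E=6, F=4.
Attach a regular octahedron (V=6, E=12, F=8) along a 3-gon: merge 3 vertices and 3 edges, delete both glued faces → V=7, E=15, F=10.
Attach a heptagonal pyramid (V=8, E=14, F=8) along a 3-gon: merge 3 vertices and 3 edges, delete both glued faces → V=12, E=26, F=16.
Check: V − E + F = 12 − 26 + 16 = 2.

16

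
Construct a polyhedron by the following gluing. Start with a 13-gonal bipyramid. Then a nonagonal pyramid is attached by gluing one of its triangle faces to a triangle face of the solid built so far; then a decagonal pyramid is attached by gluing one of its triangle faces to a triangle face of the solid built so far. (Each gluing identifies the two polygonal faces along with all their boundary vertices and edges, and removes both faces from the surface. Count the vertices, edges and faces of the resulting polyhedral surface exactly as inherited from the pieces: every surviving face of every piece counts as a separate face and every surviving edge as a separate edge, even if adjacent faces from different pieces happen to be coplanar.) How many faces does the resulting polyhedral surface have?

A 13-gonal bipyramid: V=15, E=39, F=26.
Attach a nonagonal pyramid (V=10, E=18, F=10) along a 3-gon: merge 3 vertices and 3 edges, delete both glued faces → V=22, E=54, F=34.
Attach a decagonal pyramid (V=11, E=20, F=11) along a 3-gon: merge 3 vertices and 3 edges, delete both glued faces → V=30, E=71, F=43.
Check: V − E + F = 30 − 71 + 43 = 2.

43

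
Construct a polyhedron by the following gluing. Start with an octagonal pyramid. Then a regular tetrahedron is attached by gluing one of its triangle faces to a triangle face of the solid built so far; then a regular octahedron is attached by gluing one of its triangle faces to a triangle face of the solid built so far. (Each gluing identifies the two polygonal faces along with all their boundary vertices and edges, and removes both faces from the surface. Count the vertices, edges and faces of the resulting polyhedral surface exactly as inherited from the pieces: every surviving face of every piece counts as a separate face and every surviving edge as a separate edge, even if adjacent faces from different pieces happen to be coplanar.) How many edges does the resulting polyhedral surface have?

28

An octagonal pyramid: V=9, E=16, F=9.
Attach a regular tetrahedron (V=4, E=6, F=4) along a 3-gon: merge 3 vertices and 3 edges, delete both glued faces → V=10, E=19, F=11.
Attach a regular octahedron (V=6, E=12, F=8) along a 3-gon: merge 3 vertices and 3 edges, delete both glued faces → V=13, E=28, F=17.
Check: V − E + F = 13 − 28 + 17 = 2.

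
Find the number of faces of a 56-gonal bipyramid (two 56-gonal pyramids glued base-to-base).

112

A bipyramid over an n-gon has 2n triangular faces and n + 2 vertices: V = 56 + 2 = 58, E = 3·56 = 168, F = 2·56 = 112.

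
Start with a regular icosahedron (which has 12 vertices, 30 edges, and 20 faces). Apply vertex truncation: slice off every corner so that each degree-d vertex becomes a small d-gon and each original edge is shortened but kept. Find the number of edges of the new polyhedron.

Truncation replaces each original edge-end by a new vertex, so V′ = 2E = 60.
Each original edge survives, and each old vertex of degree d contributes d new edges; summing degrees gives Σd = 2E, so E′ = E + 2E = 3E = 90.
Each original face survives and each original vertex becomes one new face: F′ = F + V = 32.

90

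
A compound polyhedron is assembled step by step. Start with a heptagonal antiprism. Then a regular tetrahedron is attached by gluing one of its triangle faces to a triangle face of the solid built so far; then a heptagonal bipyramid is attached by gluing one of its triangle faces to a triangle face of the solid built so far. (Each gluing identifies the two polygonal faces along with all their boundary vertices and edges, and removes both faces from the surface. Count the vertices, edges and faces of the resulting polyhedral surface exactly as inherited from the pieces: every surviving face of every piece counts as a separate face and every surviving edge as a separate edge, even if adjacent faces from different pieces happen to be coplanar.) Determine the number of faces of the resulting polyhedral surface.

A heptagonal antiprism: V=14, E=28, F=16.
Attach a regular tetrahedron (V=4, E=6, F=4) along a 3-gon: merge 3 vertices and 3 edges, delete both glued faces → V=15, E=31, F=18.
Attach a heptagonal bipyramid (V=9, E=21, F=14) along a 3-gon: merge 3 vertices and 3 edges, delete both glued faces → V=21, E=49, F=30.
Check: V − E + F = 21 − 49 + 30 = 2.

30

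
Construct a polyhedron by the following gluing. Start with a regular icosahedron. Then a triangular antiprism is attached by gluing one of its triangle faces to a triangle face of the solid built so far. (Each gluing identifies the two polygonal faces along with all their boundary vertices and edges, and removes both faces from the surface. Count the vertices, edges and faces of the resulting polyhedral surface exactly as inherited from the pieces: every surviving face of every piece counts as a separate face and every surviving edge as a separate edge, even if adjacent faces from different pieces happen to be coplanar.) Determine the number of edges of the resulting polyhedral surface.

39

A regular icosahedron: V=12, E=30, F=20.
Attach a triangular antiprism (V=6, E=12, F=8) along a 3-gon: merge 3 vertices and 3 edges, delete both glued faces → V=15, E=39, F=26.
Check: V − E + F = 15 − 39 + 26 = 2.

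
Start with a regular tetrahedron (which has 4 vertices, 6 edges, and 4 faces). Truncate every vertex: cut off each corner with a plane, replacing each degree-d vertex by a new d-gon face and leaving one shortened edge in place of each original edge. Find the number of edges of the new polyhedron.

Truncation replaces each original edge-end by a new vertex, so V′ = 2E = 12.
Each original edge survives, and each old vertex of degree d contributes d new edges; summing degrees gives Σd = 2E, so E′ = E + 2E = 3E = 18.
Each original face survives and each original vertex becomes one new face: F′ = F + V = 8.

18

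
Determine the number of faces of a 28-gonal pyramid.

29

A pyramid on an n-gon base has one n-gon and n triangles: V = 28 + 1 = 29, E = 2·28 = 56, F = 28 + 1 = 29.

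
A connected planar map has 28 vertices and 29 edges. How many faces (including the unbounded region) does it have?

3

Euler's formula for a connected plane graph: V − E + F = 2, so F = 2 − 28 + 29 = 3.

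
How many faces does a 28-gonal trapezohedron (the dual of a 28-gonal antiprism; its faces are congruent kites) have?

The n-trapezohedron (dual of the n-antiprism) has V = 2·28 + 2 = 58, E = 4·28 = 112, F = 2·28 = 56.

56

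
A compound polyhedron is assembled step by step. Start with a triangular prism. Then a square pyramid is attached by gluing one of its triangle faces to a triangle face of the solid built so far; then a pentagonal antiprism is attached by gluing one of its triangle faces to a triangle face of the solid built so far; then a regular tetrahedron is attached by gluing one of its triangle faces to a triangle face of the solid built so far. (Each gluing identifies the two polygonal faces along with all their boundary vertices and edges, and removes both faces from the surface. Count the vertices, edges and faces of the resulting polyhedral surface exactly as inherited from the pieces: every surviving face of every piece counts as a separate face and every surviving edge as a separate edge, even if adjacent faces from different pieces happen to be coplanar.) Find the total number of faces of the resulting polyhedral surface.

A triangular prism: V=6, E=9, F=5.
Attach a square pyramid (V=5, E=8, F=5) along a 3-gon: merge 3 vertices and 3 edges, delete both glued faces → V=8, E=14, F=8.
Attach a pentagonal antiprism (V=10, E=20, F=12) along a 3-gon: merge 3 vertices and 3 edges, delete both glued faces → V=15, E=31, F=18.
Attach a regular tetrahedron (V=4, E=6, F=4) along a 3-gon: merge 3 vertices and 3 edges, delete both glued faces → V=16, E=34, F=20.
Check: V − E + F = 16 − 34 + 20 = 2.

20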